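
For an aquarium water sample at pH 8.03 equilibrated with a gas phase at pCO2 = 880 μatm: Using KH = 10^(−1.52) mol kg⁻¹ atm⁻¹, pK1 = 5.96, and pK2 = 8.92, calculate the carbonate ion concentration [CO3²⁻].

[CO3²⁻] = 0.402 mmol/kg

[CO2*] = KH · pCO2 = 10^(−1.52) × 880×10^-6 = 2.658×10^-5 mol/kg
α₀ = 1/(1 + K1/[H⁺] + K1K2/[H⁺]²) = 1/(1 + 10^+2.07 + 10^+1.18) = 0.007484
DIC = [CO2*]/α₀ = 2.658×10^-5 / 0.007484 = 3.551 mmol/kg
[CO3²⁻] = α₂·DIC; α₂ = 0.1133, so [CO3²⁻] = 0.1133 × 3.551 = 0.402 mmol/kg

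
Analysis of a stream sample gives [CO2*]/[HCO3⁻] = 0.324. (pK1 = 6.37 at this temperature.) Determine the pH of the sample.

From K1 = [H⁺][HCO3⁻]/[CO2*]:  pH = pK1 − log₁₀([CO2*]/[HCO3⁻])
log₁₀(0.324) = -0.489
pH = 6.37 − (-0.489) = 6.86

pH = 6.86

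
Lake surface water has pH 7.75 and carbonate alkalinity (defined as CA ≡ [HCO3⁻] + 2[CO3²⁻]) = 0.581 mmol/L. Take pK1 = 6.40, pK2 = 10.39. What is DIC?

CA = [HCO3⁻] + 2[CO3²⁻] = (α₁ + 2α₂)·DIC
At pH 7.75: [H⁺]/K1 = 10^-1.35 = 0.044668, K2/[H⁺] = 10^-2.64 = 0.0022909
α₁ = 1/(1 + 0.044668 + 0.0022909) = 1/1.0470 = 0.9551; α₂ = α₁·K2/[H⁺] = 0.002188
α₁ + 2α₂ = 0.9595
DIC = CA / (α₁ + 2α₂) = 0.581 / 0.9595 = 0.606 mmol/L

DIC = 0.606 mmol/L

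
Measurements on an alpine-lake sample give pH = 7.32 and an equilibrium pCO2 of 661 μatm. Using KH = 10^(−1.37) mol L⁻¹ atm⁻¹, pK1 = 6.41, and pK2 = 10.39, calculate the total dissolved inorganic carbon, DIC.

[CO2*] = KH · pCO2 = 10^(−1.37) × 661×10^-6 = 2.820×10^-5 mol/L
α₀ = 1/(1 + K1/[H⁺] + K1K2/[H⁺]²) = 1/(1 + 10^+0.91 + 10^-2.16) = 0.1095
DIC = [CO2*]/α₀ = 2.820×10^-5 / 0.1095 = 0.258 mmol/L

DIC = 0.258 mmol/L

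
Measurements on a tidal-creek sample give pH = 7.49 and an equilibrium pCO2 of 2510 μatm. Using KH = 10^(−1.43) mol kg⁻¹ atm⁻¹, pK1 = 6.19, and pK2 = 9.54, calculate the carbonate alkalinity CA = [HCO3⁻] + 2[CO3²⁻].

CA = 1.89 mmol/kg

[CO2*] = KH · pCO2 = 10^(−1.43) × 2510×10^-6 = 9.326×10^-5 mol/kg
α₀ = 1/(1 + K1/[H⁺] + K1K2/[H⁺]²) = 1/(1 + 10^+1.30 + 10^-0.75) = 0.04733
DIC = [CO2*]/α₀ = 9.326×10^-5 / 0.04733 = 1.971 mmol/kg
CA = (α₁ + 2α₂)·DIC = (0.9443 + 2×0.008416) × 1.971 = 1.89 mmol/kg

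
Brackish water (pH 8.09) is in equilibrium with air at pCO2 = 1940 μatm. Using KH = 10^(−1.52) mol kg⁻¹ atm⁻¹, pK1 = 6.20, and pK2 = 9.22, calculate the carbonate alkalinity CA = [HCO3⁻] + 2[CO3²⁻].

[CO2*] = KH · pCO2 = 10^(−1.52) × 1940×10^-6 = 5.859×10^-5 mol/kg
α₀ = 1/(1 + K1/[H⁺] + K1K2/[H⁺]²) = 1/(1 + 10^+1.89 + 10^+0.76) = 0.01185
DIC = [CO2*]/α₀ = 5.859×10^-5 / 0.01185 = 4.944 mmol/kg
CA = (α₁ + 2α₂)·DIC = (0.9200 + 2×0.06820) × 4.944 = 5.22 mmol/kg

CA = 5.22 mmol/kg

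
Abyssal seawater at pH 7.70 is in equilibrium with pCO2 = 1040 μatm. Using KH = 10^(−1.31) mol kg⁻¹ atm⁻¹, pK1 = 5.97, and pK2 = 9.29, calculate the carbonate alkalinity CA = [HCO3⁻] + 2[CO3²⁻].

[CO2*] = KH · pCO2 = 10^(−1.31) × 1040×10^-6 = 5.094×10^-5 mol/kg
α₀ = 1/(1 + K1/[H⁺] + K1K2/[H⁺]²) = 1/(1 + 10^+1.73 + 10^+0.14) = 0.01783
DIC = [CO2*]/α₀ = 5.094×10^-5 / 0.01783 = 2.857 mmol/kg
CA = (α₁ + 2α₂)·DIC = (0.9576 + 2×0.02461) × 2.857 = 2.88 mmol/kg

CA = 2.88 mmol/kg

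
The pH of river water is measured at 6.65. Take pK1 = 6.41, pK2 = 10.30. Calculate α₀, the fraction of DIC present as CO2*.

α₀ = 0.365

α₀ = 1 / (1 + K1/[H⁺] + K1K2/[H⁺]²) = 1 / (1 + 10^+0.24 + 10^-3.41)
   = 1 / (1 + 1.7378 + 0.00038905) = 1/2.7382 = 0.3652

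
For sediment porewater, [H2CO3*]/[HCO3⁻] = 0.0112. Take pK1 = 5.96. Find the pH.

From K1 = [H⁺][HCO3⁻]/[H2CO3*]:  pH = pK1 − log₁₀([H2CO3*]/[HCO3⁻])
log₁₀(0.0112) = -1.951
pH = 5.96 − (-1.951) = 7.91

pH = 7.91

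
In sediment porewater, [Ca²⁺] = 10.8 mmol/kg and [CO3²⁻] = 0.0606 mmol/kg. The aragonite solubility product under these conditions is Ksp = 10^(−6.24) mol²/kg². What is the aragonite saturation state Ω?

Ksp = 10^(−6.24) = 5.754×10^-7
Ω = [Ca²⁺][CO3²⁻]/Ksp = (10.8×10^-3)(0.0606×10^-3) / 5.754×10^-7 = 1.14

Ω = 1.14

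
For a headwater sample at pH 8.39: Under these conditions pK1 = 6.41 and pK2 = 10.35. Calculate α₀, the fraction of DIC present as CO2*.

α₀ = 0.0103

α₀ = 1 / (1 + K1/[H⁺] + K1K2/[H⁺]²) = 1 / (1 + 10^+1.98 + 10^+0.02)
   = 1 / (1 + 95.499 + 1.0471) = 1/97.546 = 0.01025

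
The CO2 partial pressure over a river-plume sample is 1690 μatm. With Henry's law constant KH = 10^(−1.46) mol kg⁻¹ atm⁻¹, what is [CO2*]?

[CO2*] = 58.6 μmol/kg

KH = 10^(−1.46) = 3.467×10^-2 mol kg⁻¹ atm⁻¹
[CO2*] = KH · pCO2 = 3.467×10^-2 × 1690×10^-6 atm = 5.86×10^-5 mol/kg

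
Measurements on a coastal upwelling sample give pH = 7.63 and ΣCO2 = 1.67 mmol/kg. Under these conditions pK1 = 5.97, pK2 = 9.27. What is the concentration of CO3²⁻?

[CO3²⁻] = 0.0366 mmol/kg

α₂ = 1 / (1 + [H⁺]/K2 + [H⁺]²/(K1K2)) = 1 / (1 + 10^+1.64 + 10^-0.02)
   = 1 / (1 + 43.652 + 0.95499) = 1/45.607 = 0.02193
[CO3²⁻] = α₂ × DIC = 0.02193 × 1.67 = 0.0366 mmol/kg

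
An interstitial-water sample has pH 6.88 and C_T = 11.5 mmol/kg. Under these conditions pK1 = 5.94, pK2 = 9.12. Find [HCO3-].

α₁ = 1 / (1 + [H⁺]/K1 + K2/[H⁺]) = 1 / (1 + 10^-0.94 + 10^-2.24)
   = 1 / (1 + 0.11482 + 0.0057544) = 1/1.1206 = 0.8924
[HCO3⁻] = α₁ × DIC = 0.8924 × 11.5 = 10.3 mmol/kg

[HCO3⁻] = 10.3 mmol/kg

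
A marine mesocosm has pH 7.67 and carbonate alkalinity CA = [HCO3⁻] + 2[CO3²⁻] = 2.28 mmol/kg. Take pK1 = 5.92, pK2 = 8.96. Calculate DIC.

DIC = 2.21 mmol/kg

CA = [HCO3⁻] + 2[CO3²⁻] = (α₁ + 2α₂)·DIC
At pH 7.67: [H⁺]/K1 = 10^-1.75 = 0.017783, K2/[H⁺] = 10^-1.29 = 0.051286
α₁ = 1/(1 + 0.017783 + 0.051286) = 1/1.0691 = 0.9354; α₂ = α₁·K2/[H⁺] = 0.04797
α₁ + 2α₂ = 1.0313
DIC = CA / (α₁ + 2α₂) = 2.28 / 1.0313 = 2.21 mmol/kg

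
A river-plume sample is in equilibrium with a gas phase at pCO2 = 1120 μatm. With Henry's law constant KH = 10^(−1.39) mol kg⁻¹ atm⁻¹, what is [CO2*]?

KH = 10^(−1.39) = 4.074×10^-2 mol kg⁻¹ atm⁻¹
[CO2*] = KH · pCO2 = 4.074×10^-2 × 1120×10^-6 atm = 4.56×10^-5 mol/kg

[CO2*] = 45.6 μmol/kg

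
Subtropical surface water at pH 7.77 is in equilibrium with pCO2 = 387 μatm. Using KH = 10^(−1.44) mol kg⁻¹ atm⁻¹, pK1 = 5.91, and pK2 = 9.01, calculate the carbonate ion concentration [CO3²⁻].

[CO3²⁻] = 0.0586 mmol/kg

[CO2*] = KH · pCO2 = 10^(−1.44) × 387×10^-6 = 1.405×10^-5 mol/kg
α₀ = 1/(1 + K1/[H⁺] + K1K2/[H⁺]²) = 1/(1 + 10^+1.86 + 10^+0.62) = 0.01288
DIC = [CO2*]/α₀ = 1.405×10^-5 / 0.01288 = 1.091 mmol/kg
[CO3²⁻] = α₂·DIC; α₂ = 0.05371, so [CO3²⁻] = 0.05371 × 1.091 = 0.0586 mmol/kg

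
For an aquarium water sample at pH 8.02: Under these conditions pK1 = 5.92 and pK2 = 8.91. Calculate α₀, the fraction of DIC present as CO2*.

α₀ = 0.00699

α₀ = 1 / (1 + K1/[H⁺] + K1K2/[H⁺]²) = 1 / (1 + 10^+2.10 + 10^+1.21)
   = 1 / (1 + 125.89 + 16.218) = 1/143.11 = 0.006988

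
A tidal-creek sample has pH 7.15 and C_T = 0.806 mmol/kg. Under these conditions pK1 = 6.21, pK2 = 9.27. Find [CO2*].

α₀ = 1 / (1 + K1/[H⁺] + K1K2/[H⁺]²) = 1 / (1 + 10^+0.94 + 10^-1.18)
   = 1 / (1 + 8.7096 + 0.066069) = 1/9.7757 = 0.1023
[CO2*] = α₀ × DIC = 0.1023 × 0.806 = 0.0824 mmol/kg

[CO2*] = 0.0824 mmol/kg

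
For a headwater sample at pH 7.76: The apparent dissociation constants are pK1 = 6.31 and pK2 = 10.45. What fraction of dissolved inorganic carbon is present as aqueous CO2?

α₀ = 0.0342

α₀ = 1 / (1 + K1/[H⁺] + K1K2/[H⁺]²) = 1 / (1 + 10^+1.45 + 10^-1.24)
   = 1 / (1 + 28.184 + 0.057544) = 1/29.241 = 0.03420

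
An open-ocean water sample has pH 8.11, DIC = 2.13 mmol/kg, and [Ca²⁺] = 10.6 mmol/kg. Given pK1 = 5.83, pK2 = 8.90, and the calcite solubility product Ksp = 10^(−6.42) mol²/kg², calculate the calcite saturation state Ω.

α₂ = 1 / (1 + [H⁺]/K2 + [H⁺]²/(K1K2)) = 1 / (1 + 10^+0.79 + 10^-1.49)
   = 1 / (1 + 6.1660 + 0.032359) = 1/7.1983 = 0.1389
[CO3²⁻] = α₂ × DIC = 0.1389 × 2.13 = 0.2959 mmol/kg
Ksp = 10^(−6.42) = 3.802×10^-7
Ω = [Ca²⁺][CO3²⁻]/Ksp = (10.6×10^-3)(2.959×10^-4) / 3.802×10^-7 = 8.25

Ω = 8.25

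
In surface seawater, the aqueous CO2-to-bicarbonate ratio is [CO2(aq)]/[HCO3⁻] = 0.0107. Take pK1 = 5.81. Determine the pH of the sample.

pH = 7.78

From K1 = [H⁺][HCO3⁻]/[CO2(aq)]:  pH = pK1 − log₁₀([CO2(aq)]/[HCO3⁻])
log₁₀(0.0107) = -1.971
pH = 5.81 − (-1.971) = 7.78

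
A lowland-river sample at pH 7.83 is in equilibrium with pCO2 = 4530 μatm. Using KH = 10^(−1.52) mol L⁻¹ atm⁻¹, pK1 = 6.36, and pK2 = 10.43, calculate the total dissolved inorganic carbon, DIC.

DIC = 4.18 mmol/L

[CO2*] = KH · pCO2 = 10^(−1.52) × 4530×10^-6 = 1.368×10^-4 mol/L
α₀ = 1/(1 + K1/[H⁺] + K1K2/[H⁺]²) = 1/(1 + 10^+1.47 + 10^-1.13) = 0.03269
DIC = [CO2*]/α₀ = 1.368×10^-4 / 0.03269 = 4.18 mmol/L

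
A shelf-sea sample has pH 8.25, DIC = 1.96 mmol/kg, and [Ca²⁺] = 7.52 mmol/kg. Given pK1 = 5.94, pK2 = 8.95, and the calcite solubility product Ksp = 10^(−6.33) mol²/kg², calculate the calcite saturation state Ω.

α₂ = 1 / (1 + [H⁺]/K2 + [H⁺]²/(K1K2)) = 1 / (1 + 10^+0.70 + 10^-1.61)
   = 1 / (1 + 5.0119 + 0.024547) = 1/6.0364 = 0.1657
[CO3²⁻] = α₂ × DIC = 0.1657 × 1.96 = 0.3247 mmol/kg
Ksp = 10^(−6.33) = 4.677×10^-7
Ω = [Ca²⁺][CO3²⁻]/Ksp = (7.52×10^-3)(3.247×10^-4) / 4.677×10^-7 = 5.22

Ω = 5.22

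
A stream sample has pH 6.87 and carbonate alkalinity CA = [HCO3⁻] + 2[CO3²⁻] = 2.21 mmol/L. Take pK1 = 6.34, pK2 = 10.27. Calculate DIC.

CA = [HCO3⁻] + 2[CO3²⁻] = (α₁ + 2α₂)·DIC
At pH 6.87: [H⁺]/K1 = 10^-0.53 = 0.29512, K2/[H⁺] = 10^-3.40 = 0.00039811
α₁ = 1/(1 + 0.29512 + 0.00039811) = 1/1.2955 = 0.7719; α₂ = α₁·K2/[H⁺] = 0.0003073
α₁ + 2α₂ = 0.7725
DIC = CA / (α₁ + 2α₂) = 2.21 / 0.7725 = 2.86 mmol/L

DIC = 2.86 mmol/L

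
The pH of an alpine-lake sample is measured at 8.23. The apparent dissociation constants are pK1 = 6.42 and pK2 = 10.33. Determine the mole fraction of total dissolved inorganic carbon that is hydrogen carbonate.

α₁ = 0.977

α₁ = 1 / (1 + [H⁺]/K1 + K2/[H⁺]) = 1 / (1 + 10^-1.81 + 10^-2.10)
   = 1 / (1 + 0.015488 + 0.0079433) = 1/1.0234 = 0.9771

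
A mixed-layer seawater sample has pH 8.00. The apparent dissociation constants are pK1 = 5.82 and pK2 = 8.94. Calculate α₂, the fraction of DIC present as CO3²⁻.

α₂ = 1 / (1 + [H⁺]/K2 + [H⁺]²/(K1K2)) = 1 / (1 + 10^+0.94 + 10^-1.24)
   = 1 / (1 + 8.7096 + 0.057544) = 1/9.7672 = 0.1024

α₂ = 0.102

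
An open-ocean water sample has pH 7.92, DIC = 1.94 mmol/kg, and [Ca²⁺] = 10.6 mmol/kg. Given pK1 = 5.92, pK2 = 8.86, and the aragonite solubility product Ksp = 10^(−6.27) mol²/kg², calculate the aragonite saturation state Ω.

Ω = 3.91

α₂ = 1 / (1 + [H⁺]/K2 + [H⁺]²/(K1K2)) = 1 / (1 + 10^+0.94 + 10^-1.06)
   = 1 / (1 + 8.7096 + 0.087096) = 1/9.7967 = 0.1021
[CO3²⁻] = α₂ × DIC = 0.1021 × 1.94 = 0.1980 mmol/kg
Ksp = 10^(−6.27) = 5.370×10^-7
Ω = [Ca²⁺][CO3²⁻]/Ksp = (10.6×10^-3)(1.980×10^-4) / 5.370×10^-7 = 3.91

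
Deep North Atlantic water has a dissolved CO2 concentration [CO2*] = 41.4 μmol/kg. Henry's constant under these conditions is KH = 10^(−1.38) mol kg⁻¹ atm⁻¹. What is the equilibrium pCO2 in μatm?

KH = 10^(−1.38) = 4.169×10^-2 mol kg⁻¹ atm⁻¹
pCO2 = [CO2*]/KH = 41.4×10^-6 / 4.169×10^-2 = 9.93×10^-4 atm = 993 μatm

pCO2 = 993 μatm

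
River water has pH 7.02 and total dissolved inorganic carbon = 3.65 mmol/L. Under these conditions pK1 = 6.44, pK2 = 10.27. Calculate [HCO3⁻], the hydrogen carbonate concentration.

[HCO3⁻] = 2.89 mmol/L

α₁ = 1 / (1 + [H⁺]/K1 + K2/[H⁺]) = 1 / (1 + 10^-0.58 + 10^-3.25)
   = 1 / (1 + 0.26303 + 0.00056234) = 1/1.2636 = 0.7914
[HCO3⁻] = α₁ × DIC = 0.7914 × 3.65 = 2.89 mmol/L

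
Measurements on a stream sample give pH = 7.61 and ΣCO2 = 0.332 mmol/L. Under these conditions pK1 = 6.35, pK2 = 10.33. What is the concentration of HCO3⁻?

[HCO3⁻] = 0.314 mmol/L

α₁ = 1 / (1 + [H⁺]/K1 + K2/[H⁺]) = 1 / (1 + 10^-1.26 + 10^-2.72)
   = 1 / (1 + 0.054954 + 0.0019055) = 1/1.0569 = 0.9462
[HCO3⁻] = α₁ × DIC = 0.9462 × 0.332 = 0.314 mmol/L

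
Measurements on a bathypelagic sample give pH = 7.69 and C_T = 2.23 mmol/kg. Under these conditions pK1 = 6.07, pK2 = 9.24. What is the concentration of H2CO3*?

[CO2*] = 0.0508 mmol/kg

α₀ = 1 / (1 + K1/[H⁺] + K1K2/[H⁺]²) = 1 / (1 + 10^+1.62 + 10^+0.07)
   = 1 / (1 + 41.687 + 1.1749) = 1/43.862 = 0.02280
[CO2*] = α₀ × DIC = 0.02280 × 2.23 = 0.0508 mmol/kg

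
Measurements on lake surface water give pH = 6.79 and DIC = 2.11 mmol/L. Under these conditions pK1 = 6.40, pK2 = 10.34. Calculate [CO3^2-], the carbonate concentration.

α₂ = 1 / (1 + [H⁺]/K2 + [H⁺]²/(K1K2)) = 1 / (1 + 10^+3.55 + 10^+3.16)
   = 1 / (1 + 3548.1 + 1445.4) = 1/4994.6 = 0.0002002
[CO3²⁻] = α₂ × DIC = 0.0002002 × 2.11 = 0.000422 mmol/L = 0.422 μmol/L

[CO3²⁻] = 0.422 μmol/L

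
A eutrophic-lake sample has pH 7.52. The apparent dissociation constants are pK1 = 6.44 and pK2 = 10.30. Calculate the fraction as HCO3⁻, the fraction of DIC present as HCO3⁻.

α₁ = 0.922

α₁ = 1 / (1 + [H⁺]/K1 + K2/[H⁺]) = 1 / (1 + 10^-1.08 + 10^-2.78)
   = 1 / (1 + 0.083176 + 0.0016596) = 1/1.0848 = 0.9218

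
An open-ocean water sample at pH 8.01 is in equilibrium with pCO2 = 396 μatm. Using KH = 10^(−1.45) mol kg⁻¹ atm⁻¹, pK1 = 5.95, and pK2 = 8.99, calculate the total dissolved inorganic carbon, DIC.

DIC = 1.80 mmol/kg

[CO2*] = KH · pCO2 = 10^(−1.45) × 396×10^-6 = 1.405×10^-5 mol/kg
α₀ = 1/(1 + K1/[H⁺] + K1K2/[H⁺]²) = 1/(1 + 10^+2.06 + 10^+1.08) = 0.007822
DIC = [CO2*]/α₀ = 1.405×10^-5 / 0.007822 = 1.80 mmol/kg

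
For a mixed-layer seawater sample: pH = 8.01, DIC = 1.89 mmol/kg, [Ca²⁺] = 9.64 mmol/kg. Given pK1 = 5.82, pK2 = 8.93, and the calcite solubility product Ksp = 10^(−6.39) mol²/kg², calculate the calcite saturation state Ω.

α₂ = 1 / (1 + [H⁺]/K2 + [H⁺]²/(K1K2)) = 1 / (1 + 10^+0.92 + 10^-1.27)
   = 1 / (1 + 8.3176 + 0.053703) = 1/9.3713 = 0.1067
[CO3²⁻] = α₂ × DIC = 0.1067 × 1.89 = 0.2017 mmol/kg
Ksp = 10^(−6.39) = 4.074×10^-7
Ω = [Ca²⁺][CO3²⁻]/Ksp = (9.64×10^-3)(2.017×10^-4) / 4.074×10^-7 = 4.77

Ω = 4.77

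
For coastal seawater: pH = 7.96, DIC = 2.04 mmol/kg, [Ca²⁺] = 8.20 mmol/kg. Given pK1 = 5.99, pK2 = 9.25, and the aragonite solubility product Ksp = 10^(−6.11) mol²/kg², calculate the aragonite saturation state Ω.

Ω = 1.04

α₂ = 1 / (1 + [H⁺]/K2 + [H⁺]²/(K1K2)) = 1 / (1 + 10^+1.29 + 10^-0.68)
   = 1 / (1 + 19.498 + 0.20893) = 1/20.707 = 0.04829
[CO3²⁻] = α₂ × DIC = 0.04829 × 2.04 = 0.09852 mmol/kg
Ksp = 10^(−6.11) = 7.762×10^-7
Ω = [Ca²⁺][CO3²⁻]/Ksp = (8.20×10^-3)(9.852×10^-5) / 7.762×10^-7 = 1.04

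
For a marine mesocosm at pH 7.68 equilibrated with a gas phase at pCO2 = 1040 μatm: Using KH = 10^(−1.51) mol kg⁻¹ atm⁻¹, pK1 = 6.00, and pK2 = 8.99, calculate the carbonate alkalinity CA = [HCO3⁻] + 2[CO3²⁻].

CA = 1.69 mmol/kg

[CO2*] = KH · pCO2 = 10^(−1.51) × 1040×10^-6 = 3.214×10^-5 mol/kg
α₀ = 1/(1 + K1/[H⁺] + K1K2/[H⁺]²) = 1/(1 + 10^+1.68 + 10^+0.37) = 0.01953
DIC = [CO2*]/α₀ = 3.214×10^-5 / 0.01953 = 1.646 mmol/kg
CA = (α₁ + 2α₂)·DIC = (0.9347 + 2×0.04578) × 1.646 = 1.69 mmol/kg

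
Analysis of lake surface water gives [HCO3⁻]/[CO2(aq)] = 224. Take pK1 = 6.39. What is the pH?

pH = 8.74

From K1 = [H⁺][HCO3⁻]/[CO2(aq)]:  pH = pK1 + log₁₀([HCO3⁻]/[CO2(aq)])
log₁₀(224) = +2.350
pH = 6.39 + (+2.350) = 8.74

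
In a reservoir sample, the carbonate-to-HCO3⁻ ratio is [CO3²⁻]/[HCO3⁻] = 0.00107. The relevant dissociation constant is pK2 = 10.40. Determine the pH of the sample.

pH = 7.43

From K2 = [H⁺][CO3²⁻]/[HCO3⁻]:  pH = pK2 + log₁₀([CO3²⁻]/[HCO3⁻])
log₁₀(0.00107) = -2.971
pH = 10.40 + (-2.971) = 7.43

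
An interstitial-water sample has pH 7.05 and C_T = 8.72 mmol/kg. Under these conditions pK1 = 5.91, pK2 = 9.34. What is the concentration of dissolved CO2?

[CO2*] = 0.586 mmol/kg

α₀ = 1 / (1 + K1/[H⁺] + K1K2/[H⁺]²) = 1 / (1 + 10^+1.14 + 10^-1.15)
   = 1 / (1 + 13.804 + 0.070795) = 1/14.875 = 0.06723
[CO2*] = α₀ × DIC = 0.06723 × 8.72 = 0.586 mmol/kg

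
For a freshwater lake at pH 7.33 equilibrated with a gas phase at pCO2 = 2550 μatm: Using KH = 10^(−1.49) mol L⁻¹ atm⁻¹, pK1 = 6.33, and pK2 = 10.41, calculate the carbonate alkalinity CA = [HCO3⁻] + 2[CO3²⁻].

CA = 0.827 mmol/L

[CO2*] = KH · pCO2 = 10^(−1.49) × 2550×10^-6 = 8.252×10^-5 mol/L
α₀ = 1/(1 + K1/[H⁺] + K1K2/[H⁺]²) = 1/(1 + 10^+1.00 + 10^-2.08) = 0.09084
DIC = [CO2*]/α₀ = 8.252×10^-5 / 0.09084 = 0.9084 mmol/L
CA = (α₁ + 2α₂)·DIC = (0.9084 + 2×0.0007556) × 0.9084 = 0.827 mmol/L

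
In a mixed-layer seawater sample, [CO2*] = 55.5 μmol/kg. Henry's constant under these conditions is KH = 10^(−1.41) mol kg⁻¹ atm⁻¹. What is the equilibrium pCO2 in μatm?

KH = 10^(−1.41) = 3.890×10^-2 mol kg⁻¹ atm⁻¹
pCO2 = [CO2*]/KH = 55.5×10^-6 / 3.890×10^-2 = 1.43×10^-3 atm = 1430 μatm

pCO2 = 1430 μatm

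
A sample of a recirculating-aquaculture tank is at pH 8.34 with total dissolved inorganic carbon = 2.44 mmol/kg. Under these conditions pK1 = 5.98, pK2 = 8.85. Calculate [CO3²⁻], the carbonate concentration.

α₂ = 1 / (1 + [H⁺]/K2 + [H⁺]²/(K1K2)) = 1 / (1 + 10^+0.51 + 10^-1.85)
   = 1 / (1 + 3.2359 + 0.014125) = 1/4.2501 = 0.2353
[CO3²⁻] = α₂ × DIC = 0.2353 × 2.44 = 0.574 mmol/kg

[CO3²⁻] = 0.574 mmol/kg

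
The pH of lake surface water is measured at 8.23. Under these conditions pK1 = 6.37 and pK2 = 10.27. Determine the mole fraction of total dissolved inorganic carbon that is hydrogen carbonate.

α₁ = 1 / (1 + [H⁺]/K1 + K2/[H⁺]) = 1 / (1 + 10^-1.86 + 10^-2.04)
   = 1 / (1 + 0.013804 + 0.0091201) = 1/1.0229 = 0.9776

α₁ = 0.978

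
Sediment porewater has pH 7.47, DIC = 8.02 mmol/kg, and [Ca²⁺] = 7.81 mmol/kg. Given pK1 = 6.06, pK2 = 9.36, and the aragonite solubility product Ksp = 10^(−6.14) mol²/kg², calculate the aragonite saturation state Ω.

Ω = 1.06

α₂ = 1 / (1 + [H⁺]/K2 + [H⁺]²/(K1K2)) = 1 / (1 + 10^+1.89 + 10^+0.48)
   = 1 / (1 + 77.625 + 3.0200) = 1/81.645 = 0.01225
[CO3²⁻] = α₂ × DIC = 0.01225 × 8.02 = 0.09823 mmol/kg
Ksp = 10^(−6.14) = 7.244×10^-7
Ω = [Ca²⁺][CO3²⁻]/Ksp = (7.81×10^-3)(9.823×10^-5) / 7.244×10^-7 = 1.06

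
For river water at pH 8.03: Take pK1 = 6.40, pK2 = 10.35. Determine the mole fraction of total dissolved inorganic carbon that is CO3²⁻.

α₂ = 0.00465

α₂ = 1 / (1 + [H⁺]/K2 + [H⁺]²/(K1K2)) = 1 / (1 + 10^+2.32 + 10^+0.69)
   = 1 / (1 + 208.93 + 4.8978) = 1/214.83 = 0.004655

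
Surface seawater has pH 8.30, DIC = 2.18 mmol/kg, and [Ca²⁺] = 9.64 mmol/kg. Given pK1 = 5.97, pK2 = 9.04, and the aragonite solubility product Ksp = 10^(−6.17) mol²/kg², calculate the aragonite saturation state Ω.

α₂ = 1 / (1 + [H⁺]/K2 + [H⁺]²/(K1K2)) = 1 / (1 + 10^+0.74 + 10^-1.59)
   = 1 / (1 + 5.4954 + 0.025704) = 1/6.5211 = 0.1533
[CO3²⁻] = α₂ × DIC = 0.1533 × 2.18 = 0.3343 mmol/kg
Ksp = 10^(−6.17) = 6.761×10^-7
Ω = [Ca²⁺][CO3²⁻]/Ksp = (9.64×10^-3)(3.343×10^-4) / 6.761×10^-7 = 4.77

Ω = 4.77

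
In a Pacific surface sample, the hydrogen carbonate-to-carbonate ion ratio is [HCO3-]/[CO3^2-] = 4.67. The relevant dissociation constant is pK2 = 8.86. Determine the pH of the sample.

pH = 8.19

From K2 = [H⁺][CO3^2-]/[HCO3-]:  pH = pK2 − log₁₀([HCO3-]/[CO3^2-])
log₁₀(4.67) = +0.669
pH = 8.86 − (+0.669) = 8.19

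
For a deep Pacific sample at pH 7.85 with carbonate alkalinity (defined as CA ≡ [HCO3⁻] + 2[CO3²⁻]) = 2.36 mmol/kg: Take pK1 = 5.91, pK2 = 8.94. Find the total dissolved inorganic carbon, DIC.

DIC = 2.22 mmol/kg

CA = [HCO3⁻] + 2[CO3²⁻] = (α₁ + 2α₂)·DIC
At pH 7.85: [H⁺]/K1 = 10^-1.94 = 0.011482, K2/[H⁺] = 10^-1.09 = 0.081283
α₁ = 1/(1 + 0.011482 + 0.081283) = 1/1.0928 = 0.9151; α₂ = α₁·K2/[H⁺] = 0.07438
α₁ + 2α₂ = 1.0639
DIC = CA / (α₁ + 2α₂) = 2.36 / 1.0639 = 2.22 mmol/kg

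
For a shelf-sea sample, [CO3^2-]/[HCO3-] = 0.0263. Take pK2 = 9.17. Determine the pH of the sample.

From K2 = [H⁺][CO3^2-]/[HCO3-]:  pH = pK2 + log₁₀([CO3^2-]/[HCO3-])
log₁₀(0.0263) = -1.580
pH = 9.17 + (-1.580) = 7.59

pH = 7.59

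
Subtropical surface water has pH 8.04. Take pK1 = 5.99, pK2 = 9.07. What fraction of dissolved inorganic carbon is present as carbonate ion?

α₂ = 1 / (1 + [H⁺]/K2 + [H⁺]²/(K1K2)) = 1 / (1 + 10^+1.03 + 10^-1.02)
   = 1 / (1 + 10.715 + 0.095499) = 1/11.811 = 0.08467

α₂ = 0.0847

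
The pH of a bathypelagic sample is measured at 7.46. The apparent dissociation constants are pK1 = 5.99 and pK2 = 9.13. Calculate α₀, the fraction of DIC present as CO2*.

α₀ = 1 / (1 + K1/[H⁺] + K1K2/[H⁺]²) = 1 / (1 + 10^+1.47 + 10^-0.20)
   = 1 / (1 + 29.512 + 0.63096) = 1/31.143 = 0.03211

α₀ = 0.0321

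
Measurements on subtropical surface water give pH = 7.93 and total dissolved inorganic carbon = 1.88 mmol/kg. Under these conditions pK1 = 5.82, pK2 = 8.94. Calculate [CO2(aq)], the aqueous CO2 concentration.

α₀ = 1 / (1 + K1/[H⁺] + K1K2/[H⁺]²) = 1 / (1 + 10^+2.11 + 10^+1.10)
   = 1 / (1 + 128.82 + 12.589) = 1/142.41 = 0.007022
[CO2*] = α₀ × DIC = 0.007022 × 1.88 = 0.0132 mmol/kg = 13.2 μmol/kg

[CO2*] = 13.2 μmol/kg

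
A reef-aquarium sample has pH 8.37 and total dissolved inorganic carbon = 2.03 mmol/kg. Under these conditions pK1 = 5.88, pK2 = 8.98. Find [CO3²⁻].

α₂ = 1 / (1 + [H⁺]/K2 + [H⁺]²/(K1K2)) = 1 / (1 + 10^+0.61 + 10^-1.88)
   = 1 / (1 + 4.0738 + 0.013183) = 1/5.0870 = 0.1966
[CO3²⁻] = α₂ × DIC = 0.1966 × 2.03 = 0.399 mmol/kg

[CO3²⁻] = 0.399 mmol/kg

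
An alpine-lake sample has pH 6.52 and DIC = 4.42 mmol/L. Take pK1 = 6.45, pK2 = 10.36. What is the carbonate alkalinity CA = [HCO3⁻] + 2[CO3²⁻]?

CA = [HCO3⁻] + 2[CO3²⁻] = (α₁ + 2α₂)·DIC
At pH 6.52: [H⁺]/K1 = 10^-0.07 = 0.85114, K2/[H⁺] = 10^-3.84 = 0.00014454
α₁ = 1/(1 + 0.85114 + 0.00014454) = 1/1.8513 = 0.5402; α₂ = α₁·K2/[H⁺] = 7.808×10^-5
α₁ + 2α₂ = 0.5403
CA = 0.5403 × 4.42 = 2.39 mmol/L

CA = 2.39 mmol/L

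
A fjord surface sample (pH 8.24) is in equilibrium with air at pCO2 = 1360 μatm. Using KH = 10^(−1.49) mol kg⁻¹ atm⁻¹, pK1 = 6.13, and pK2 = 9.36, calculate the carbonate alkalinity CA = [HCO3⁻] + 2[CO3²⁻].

CA = 6.53 mmol/kg

[CO2*] = KH · pCO2 = 10^(−1.49) × 1360×10^-6 = 4.401×10^-5 mol/kg
α₀ = 1/(1 + K1/[H⁺] + K1K2/[H⁺]²) = 1/(1 + 10^+2.11 + 10^+0.99) = 0.007163
DIC = [CO2*]/α₀ = 4.401×10^-5 / 0.007163 = 6.144 mmol/kg
CA = (α₁ + 2α₂)·DIC = (0.9228 + 2×0.07000) × 6.144 = 6.53 mmol/kg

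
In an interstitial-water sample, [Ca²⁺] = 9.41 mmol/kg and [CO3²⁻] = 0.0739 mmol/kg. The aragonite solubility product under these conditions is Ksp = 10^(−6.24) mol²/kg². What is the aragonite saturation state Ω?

Ω = 1.21

Ksp = 10^(−6.24) = 5.754×10^-7
Ω = [Ca²⁺][CO3²⁻]/Ksp = (9.41×10^-3)(0.0739×10^-3) / 5.754×10^-7 = 1.21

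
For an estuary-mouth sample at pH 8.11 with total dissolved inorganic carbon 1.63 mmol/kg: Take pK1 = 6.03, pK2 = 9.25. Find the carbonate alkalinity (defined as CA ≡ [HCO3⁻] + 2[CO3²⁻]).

CA = [HCO3⁻] + 2[CO3²⁻] = (α₁ + 2α₂)·DIC
At pH 8.11: [H⁺]/K1 = 10^-2.08 = 0.0083176, K2/[H⁺] = 10^-1.14 = 0.072444
α₁ = 1/(1 + 0.0083176 + 0.072444) = 1/1.0808 = 0.9253; α₂ = α₁·K2/[H⁺] = 0.06703
α₁ + 2α₂ = 1.0593
CA = 1.0593 × 1.63 = 1.73 mmol/kg

CA = 1.73 mmol/kg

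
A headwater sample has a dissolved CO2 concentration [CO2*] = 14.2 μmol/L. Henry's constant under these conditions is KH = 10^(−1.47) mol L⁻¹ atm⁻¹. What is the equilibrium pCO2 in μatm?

pCO2 = 419 μatm

KH = 10^(−1.47) = 3.388×10^-2 mol L⁻¹ atm⁻¹
pCO2 = [CO2*]/KH = 14.2×10^-6 / 3.388×10^-2 = 4.19×10^-4 atm = 419 μatm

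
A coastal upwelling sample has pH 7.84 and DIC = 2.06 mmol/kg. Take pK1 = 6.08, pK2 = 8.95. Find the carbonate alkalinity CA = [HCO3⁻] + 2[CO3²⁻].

CA = 2.17 mmol/kg

CA = [HCO3⁻] + 2[CO3²⁻] = (α₁ + 2α₂)·DIC
At pH 7.84: [H⁺]/K1 = 10^-1.76 = 0.017378, K2/[H⁺] = 10^-1.11 = 0.077625
α₁ = 1/(1 + 0.017378 + 0.077625) = 1/1.0950 = 0.9132; α₂ = α₁·K2/[H⁺] = 0.07089
α₁ + 2α₂ = 1.0550
CA = 1.0550 × 2.06 = 2.17 mmol/kg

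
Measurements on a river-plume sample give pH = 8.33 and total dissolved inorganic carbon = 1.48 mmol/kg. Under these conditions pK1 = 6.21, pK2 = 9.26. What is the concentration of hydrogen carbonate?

α₁ = 1 / (1 + [H⁺]/K1 + K2/[H⁺]) = 1 / (1 + 10^-2.12 + 10^-0.93)
   = 1 / (1 + 0.0075858 + 0.11749) = 1/1.1251 = 0.8888
[HCO3⁻] = α₁ × DIC = 0.8888 × 1.48 = 1.32 mmol/kg

[HCO3⁻] = 1.32 mmol/kg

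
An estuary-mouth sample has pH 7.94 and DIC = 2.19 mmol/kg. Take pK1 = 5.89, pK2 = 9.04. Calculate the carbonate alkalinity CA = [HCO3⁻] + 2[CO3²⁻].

CA = 2.33 mmol/kg

CA = [HCO3⁻] + 2[CO3²⁻] = (α₁ + 2α₂)·DIC
At pH 7.94: [H⁺]/K1 = 10^-2.05 = 0.0089125, K2/[H⁺] = 10^-1.10 = 0.079433
α₁ = 1/(1 + 0.0089125 + 0.079433) = 1/1.0883 = 0.9188; α₂ = α₁·K2/[H⁺] = 0.07298
α₁ + 2α₂ = 1.0648
CA = 1.0648 × 2.19 = 2.33 mmol/kg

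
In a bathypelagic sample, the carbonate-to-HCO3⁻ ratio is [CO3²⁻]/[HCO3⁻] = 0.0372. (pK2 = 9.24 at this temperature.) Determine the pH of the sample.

pH = 7.81

From K2 = [H⁺][CO3²⁻]/[HCO3⁻]:  pH = pK2 + log₁₀([CO3²⁻]/[HCO3⁻])
log₁₀(0.0372) = -1.429
pH = 9.24 + (-1.429) = 7.81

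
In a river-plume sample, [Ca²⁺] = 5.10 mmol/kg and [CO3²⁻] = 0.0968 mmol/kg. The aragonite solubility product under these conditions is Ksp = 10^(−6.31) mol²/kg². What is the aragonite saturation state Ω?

Ksp = 10^(−6.31) = 4.898×10^-7
Ω = [Ca²⁺][CO3²⁻]/Ksp = (5.10×10^-3)(0.0968×10^-3) / 4.898×10^-7 = 1.01

Ω = 1.01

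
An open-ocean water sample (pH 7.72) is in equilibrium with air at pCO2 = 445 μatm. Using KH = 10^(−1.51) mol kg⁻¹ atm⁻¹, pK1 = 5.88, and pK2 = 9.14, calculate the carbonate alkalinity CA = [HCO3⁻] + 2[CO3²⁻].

CA = 1.02 mmol/kg

[CO2*] = KH · pCO2 = 10^(−1.51) × 445×10^-6 = 1.375×10^-5 mol/kg
α₀ = 1/(1 + K1/[H⁺] + K1K2/[H⁺]²) = 1/(1 + 10^+1.84 + 10^+0.42) = 0.01373
DIC = [CO2*]/α₀ = 1.375×10^-5 / 0.01373 = 1.001 mmol/kg
CA = (α₁ + 2α₂)·DIC = (0.9501 + 2×0.03612) × 1.001 = 1.02 mmol/kg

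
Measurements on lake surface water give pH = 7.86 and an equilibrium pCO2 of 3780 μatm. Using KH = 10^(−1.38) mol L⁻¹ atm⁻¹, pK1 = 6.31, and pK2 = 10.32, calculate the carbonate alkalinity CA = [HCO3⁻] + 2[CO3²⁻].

CA = 5.63 mmol/L

[CO2*] = KH · pCO2 = 10^(−1.38) × 3780×10^-6 = 1.576×10^-4 mol/L
α₀ = 1/(1 + K1/[H⁺] + K1K2/[H⁺]²) = 1/(1 + 10^+1.55 + 10^-0.91) = 0.02732
DIC = [CO2*]/α₀ = 1.576×10^-4 / 0.02732 = 5.768 mmol/L
CA = (α₁ + 2α₂)·DIC = (0.9693 + 2×0.003361) × 5.768 = 5.63 mmol/L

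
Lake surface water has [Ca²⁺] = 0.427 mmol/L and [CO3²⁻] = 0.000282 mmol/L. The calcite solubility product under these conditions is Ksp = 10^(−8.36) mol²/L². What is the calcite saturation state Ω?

Ksp = 10^(−8.36) = 4.365×10^-9
Ω = [Ca²⁺][CO3²⁻]/Ksp = (0.427×10^-3)(0.000282×10^-3) / 4.365×10^-9 = 0.0276

Ω = 0.0276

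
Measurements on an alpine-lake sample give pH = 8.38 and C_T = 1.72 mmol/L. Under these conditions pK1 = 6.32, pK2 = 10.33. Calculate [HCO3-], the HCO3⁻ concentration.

[HCO3⁻] = 1.69 mmol/L

α₁ = 1 / (1 + [H⁺]/K1 + K2/[H⁺]) = 1 / (1 + 10^-2.06 + 10^-1.95)
   = 1 / (1 + 0.0087096 + 0.011220) = 1/1.0199 = 0.9805
[HCO3⁻] = α₁ × DIC = 0.9805 × 1.72 = 1.69 mmol/L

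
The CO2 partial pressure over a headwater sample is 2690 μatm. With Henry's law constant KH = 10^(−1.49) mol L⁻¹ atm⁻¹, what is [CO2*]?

KH = 10^(−1.49) = 3.236×10^-2 mol L⁻¹ atm⁻¹
[CO2*] = KH · pCO2 = 3.236×10^-2 × 2690×10^-6 atm = 8.70×10^-5 mol/L

[CO2*] = 87.0 μmol/L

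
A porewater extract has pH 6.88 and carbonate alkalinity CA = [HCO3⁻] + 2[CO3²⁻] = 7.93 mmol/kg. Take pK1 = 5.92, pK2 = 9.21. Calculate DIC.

CA = [HCO3⁻] + 2[CO3²⁻] = (α₁ + 2α₂)·DIC
At pH 6.88: [H⁺]/K1 = 10^-0.96 = 0.10965, K2/[H⁺] = 10^-2.33 = 0.0046774
α₁ = 1/(1 + 0.10965 + 0.0046774) = 1/1.1143 = 0.8974; α₂ = α₁·K2/[H⁺] = 0.004197
α₁ + 2α₂ = 0.9058
DIC = CA / (α₁ + 2α₂) = 7.93 / 0.9058 = 8.75 mmol/kg

DIC = 8.75 mmol/kg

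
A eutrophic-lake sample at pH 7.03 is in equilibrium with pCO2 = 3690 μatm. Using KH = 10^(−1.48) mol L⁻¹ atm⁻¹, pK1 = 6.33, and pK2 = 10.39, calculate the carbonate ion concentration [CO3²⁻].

[CO3²⁻] = 0.267 μmol/L

[CO2*] = KH · pCO2 = 10^(−1.48) × 3690×10^-6 = 1.222×10^-4 mol/L
α₀ = 1/(1 + K1/[H⁺] + K1K2/[H⁺]²) = 1/(1 + 10^+0.70 + 10^-2.66) = 0.1663
DIC = [CO2*]/α₀ = 1.222×10^-4 / 0.1663 = 0.7348 mmol/L
[CO3²⁻] = α₂·DIC; α₂ = 0.0003638, so [CO3²⁻] = 0.0003638 × 0.7348 = 0.000267 mmol/L = 0.267 μmol/L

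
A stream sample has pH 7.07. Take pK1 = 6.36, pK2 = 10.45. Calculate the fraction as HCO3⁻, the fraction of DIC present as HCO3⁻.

α₁ = 0.837

α₁ = 1 / (1 + [H⁺]/K1 + K2/[H⁺]) = 1 / (1 + 10^-0.71 + 10^-3.38)
   = 1 / (1 + 0.19498 + 0.00041687) = 1/1.1954 = 0.8365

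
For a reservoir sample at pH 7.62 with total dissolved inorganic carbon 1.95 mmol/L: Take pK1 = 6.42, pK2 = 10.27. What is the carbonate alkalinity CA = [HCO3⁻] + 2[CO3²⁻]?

CA = 1.84 mmol/L

CA = [HCO3⁻] + 2[CO3²⁻] = (α₁ + 2α₂)·DIC
At pH 7.62: [H⁺]/K1 = 10^-1.20 = 0.063096, K2/[H⁺] = 10^-2.65 = 0.0022387
α₁ = 1/(1 + 0.063096 + 0.0022387) = 1/1.0653 = 0.9387; α₂ = α₁·K2/[H⁺] = 0.002101
α₁ + 2α₂ = 0.9429
CA = 0.9429 × 1.95 = 1.84 mmol/L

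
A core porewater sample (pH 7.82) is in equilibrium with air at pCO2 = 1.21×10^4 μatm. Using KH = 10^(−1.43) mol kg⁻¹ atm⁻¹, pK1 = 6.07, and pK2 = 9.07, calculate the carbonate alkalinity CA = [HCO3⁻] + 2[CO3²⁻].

[CO2*] = KH · pCO2 = 10^(−1.43) × 1.21×10^4×10^-6 = 4.496×10^-4 mol/kg
α₀ = 1/(1 + K1/[H⁺] + K1K2/[H⁺]²) = 1/(1 + 10^+1.75 + 10^+0.50) = 0.01656
DIC = [CO2*]/α₀ = 4.496×10^-4 / 0.01656 = 27.15 mmol/kg
CA = (α₁ + 2α₂)·DIC = (0.9311 + 2×0.05236) × 27.15 = 28.1 mmol/kg

CA = 28.1 mmol/kg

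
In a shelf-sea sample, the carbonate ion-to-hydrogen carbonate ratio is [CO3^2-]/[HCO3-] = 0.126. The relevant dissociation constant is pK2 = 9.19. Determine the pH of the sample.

pH = 8.29

From K2 = [H⁺][CO3^2-]/[HCO3-]:  pH = pK2 + log₁₀([CO3^2-]/[HCO3-])
log₁₀(0.126) = -0.900
pH = 9.19 + (-0.900) = 8.29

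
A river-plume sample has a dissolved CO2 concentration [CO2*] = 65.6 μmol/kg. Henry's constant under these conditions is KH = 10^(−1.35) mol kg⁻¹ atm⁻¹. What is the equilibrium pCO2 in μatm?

KH = 10^(−1.35) = 4.467×10^-2 mol kg⁻¹ atm⁻¹
pCO2 = [CO2*]/KH = 65.6×10^-6 / 4.467×10^-2 = 1.47×10^-3 atm = 1470 μatm

pCO2 = 1470 μatm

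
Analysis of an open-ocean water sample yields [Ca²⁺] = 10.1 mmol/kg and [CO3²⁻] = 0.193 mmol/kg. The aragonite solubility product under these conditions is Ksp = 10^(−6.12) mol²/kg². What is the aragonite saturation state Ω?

Ksp = 10^(−6.12) = 7.586×10^-7
Ω = [Ca²⁺][CO3²⁻]/Ksp = (10.1×10^-3)(0.193×10^-3) / 7.586×10^-7 = 2.57

Ω = 2.57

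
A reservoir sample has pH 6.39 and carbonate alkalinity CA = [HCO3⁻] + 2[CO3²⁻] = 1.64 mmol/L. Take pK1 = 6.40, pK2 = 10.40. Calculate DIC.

CA = [HCO3⁻] + 2[CO3²⁻] = (α₁ + 2α₂)·DIC
At pH 6.39: [H⁺]/K1 = 10^0.01 = 1.0233, K2/[H⁺] = 10^-4.01 = 9.7724×10^-5
α₁ = 1/(1 + 1.0233 + 9.7724×10^-5) = 1/2.0234 = 0.4942; α₂ = α₁·K2/[H⁺] = 4.830×10^-5
α₁ + 2α₂ = 0.4943
DIC = CA / (α₁ + 2α₂) = 1.64 / 0.4943 = 3.32 mmol/L

DIC = 3.32 mmol/L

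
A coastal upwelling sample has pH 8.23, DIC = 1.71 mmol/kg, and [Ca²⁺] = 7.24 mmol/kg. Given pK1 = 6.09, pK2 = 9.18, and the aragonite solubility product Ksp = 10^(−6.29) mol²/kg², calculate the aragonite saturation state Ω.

Ω = 2.42

α₂ = 1 / (1 + [H⁺]/K2 + [H⁺]²/(K1K2)) = 1 / (1 + 10^+0.95 + 10^-1.19)
   = 1 / (1 + 8.9125 + 0.064565) = 1/9.9771 = 0.1002
[CO3²⁻] = α₂ × DIC = 0.1002 × 1.71 = 0.1714 mmol/kg
Ksp = 10^(−6.29) = 5.129×10^-7
Ω = [Ca²⁺][CO3²⁻]/Ksp = (7.24×10^-3)(1.714×10^-4) / 5.129×10^-7 = 2.42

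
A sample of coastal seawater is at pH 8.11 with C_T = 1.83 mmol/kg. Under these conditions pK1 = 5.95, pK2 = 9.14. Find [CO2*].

α₀ = 1 / (1 + K1/[H⁺] + K1K2/[H⁺]²) = 1 / (1 + 10^+2.16 + 10^+1.13)
   = 1 / (1 + 144.54 + 13.490) = 1/159.03 = 0.006288
[CO2*] = α₀ × DIC = 0.006288 × 1.83 = 0.0115 mmol/kg = 11.5 μmol/kg

[CO2*] = 11.5 μmol/kg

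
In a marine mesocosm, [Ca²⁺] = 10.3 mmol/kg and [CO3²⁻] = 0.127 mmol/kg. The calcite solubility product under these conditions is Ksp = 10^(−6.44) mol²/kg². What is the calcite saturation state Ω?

Ω = 3.60

Ksp = 10^(−6.44) = 3.631×10^-7
Ω = [Ca²⁺][CO3²⁻]/Ksp = (10.3×10^-3)(0.127×10^-3) / 3.631×10^-7 = 3.60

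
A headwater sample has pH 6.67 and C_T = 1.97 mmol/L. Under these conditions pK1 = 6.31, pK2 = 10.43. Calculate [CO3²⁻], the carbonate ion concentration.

[CO3²⁻] = 0.238 μmol/L

α₂ = 1 / (1 + [H⁺]/K2 + [H⁺]²/(K1K2)) = 1 / (1 + 10^+3.76 + 10^+3.40)
   = 1 / (1 + 5754.4 + 2511.9) = 1/8267.3 = 0.0001210
[CO3²⁻] = α₂ × DIC = 0.0001210 × 1.97 = 0.000238 mmol/L = 0.238 μmol/L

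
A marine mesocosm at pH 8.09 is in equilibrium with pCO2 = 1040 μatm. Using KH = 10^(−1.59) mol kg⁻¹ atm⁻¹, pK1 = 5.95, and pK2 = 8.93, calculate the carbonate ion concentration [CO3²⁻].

[CO3²⁻] = 0.533 mmol/kg

[CO2*] = KH · pCO2 = 10^(−1.59) × 1040×10^-6 = 2.673×10^-5 mol/kg
α₀ = 1/(1 + K1/[H⁺] + K1K2/[H⁺]²) = 1/(1 + 10^+2.14 + 10^+1.30) = 0.006290
DIC = [CO2*]/α₀ = 2.673×10^-5 / 0.006290 = 4.250 mmol/kg
[CO3²⁻] = α₂·DIC; α₂ = 0.1255, so [CO3²⁻] = 0.1255 × 4.250 = 0.533 mmol/kg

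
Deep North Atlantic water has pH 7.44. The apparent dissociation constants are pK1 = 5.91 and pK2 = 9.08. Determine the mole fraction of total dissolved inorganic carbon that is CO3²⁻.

α₂ = 0.0218

α₂ = 1 / (1 + [H⁺]/K2 + [H⁺]²/(K1K2)) = 1 / (1 + 10^+1.64 + 10^+0.11)
   = 1 / (1 + 43.652 + 1.2882) = 1/45.940 = 0.02177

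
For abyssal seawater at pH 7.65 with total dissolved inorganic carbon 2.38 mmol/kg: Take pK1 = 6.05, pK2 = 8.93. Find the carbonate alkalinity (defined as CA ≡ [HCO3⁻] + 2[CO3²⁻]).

CA = 2.44 mmol/kg

CA = [HCO3⁻] + 2[CO3²⁻] = (α₁ + 2α₂)·DIC
At pH 7.65: [H⁺]/K1 = 10^-1.60 = 0.025119, K2/[H⁺] = 10^-1.28 = 0.052481
α₁ = 1/(1 + 0.025119 + 0.052481) = 1/1.0776 = 0.9280; α₂ = α₁·K2/[H⁺] = 0.04870
α₁ + 2α₂ = 1.0254
CA = 1.0254 × 2.38 = 2.44 mmol/kg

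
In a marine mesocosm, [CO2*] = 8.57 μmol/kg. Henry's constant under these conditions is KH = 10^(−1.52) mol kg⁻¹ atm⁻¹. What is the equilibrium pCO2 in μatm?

pCO2 = 284 μatm

KH = 10^(−1.52) = 3.020×10^-2 mol kg⁻¹ atm⁻¹
pCO2 = [CO2*]/KH = 8.57×10^-6 / 3.020×10^-2 = 2.84×10^-4 atm = 284 μatm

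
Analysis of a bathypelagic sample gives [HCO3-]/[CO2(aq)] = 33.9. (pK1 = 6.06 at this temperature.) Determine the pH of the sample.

From K1 = [H⁺][HCO3-]/[CO2(aq)]:  pH = pK1 + log₁₀([HCO3-]/[CO2(aq)])
log₁₀(33.9) = +1.530
pH = 6.06 + (+1.530) = 7.59

pH = 7.59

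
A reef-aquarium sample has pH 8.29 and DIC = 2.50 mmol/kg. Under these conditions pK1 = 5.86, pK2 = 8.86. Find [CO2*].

[CO2*] = 7.30 μmol/kg

α₀ = 1 / (1 + K1/[H⁺] + K1K2/[H⁺]²) = 1 / (1 + 10^+2.43 + 10^+1.86)
   = 1 / (1 + 269.15 + 72.444) = 1/342.60 = 0.002919
[CO2*] = α₀ × DIC = 0.002919 × 2.50 = 0.00730 mmol/kg = 7.30 μmol/kg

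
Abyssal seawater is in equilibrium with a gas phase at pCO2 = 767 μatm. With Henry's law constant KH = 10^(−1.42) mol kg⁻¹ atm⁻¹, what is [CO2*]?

[CO2*] = 29.2 μmol/kg

KH = 10^(−1.42) = 3.802×10^-2 mol kg⁻¹ atm⁻¹
[CO2*] = KH · pCO2 = 3.802×10^-2 × 767×10^-6 atm = 2.92×10^-5 mol/kg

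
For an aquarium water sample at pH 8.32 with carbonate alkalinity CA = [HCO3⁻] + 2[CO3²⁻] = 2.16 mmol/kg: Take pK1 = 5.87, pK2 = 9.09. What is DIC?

DIC = 1.89 mmol/kg

CA = [HCO3⁻] + 2[CO3²⁻] = (α₁ + 2α₂)·DIC
At pH 8.32: [H⁺]/K1 = 10^-2.45 = 0.0035481, K2/[H⁺] = 10^-0.77 = 0.16982
α₁ = 1/(1 + 0.0035481 + 0.16982) = 1/1.1734 = 0.8522; α₂ = α₁·K2/[H⁺] = 0.1447
α₁ + 2α₂ = 1.1417
DIC = CA / (α₁ + 2α₂) = 2.16 / 1.1417 = 1.89 mmol/kg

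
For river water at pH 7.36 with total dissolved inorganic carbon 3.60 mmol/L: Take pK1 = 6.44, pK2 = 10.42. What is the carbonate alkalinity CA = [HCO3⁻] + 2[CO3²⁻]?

CA = [HCO3⁻] + 2[CO3²⁻] = (α₁ + 2α₂)·DIC
At pH 7.36: [H⁺]/K1 = 10^-0.92 = 0.12023, K2/[H⁺] = 10^-3.06 = 0.00087096
α₁ = 1/(1 + 0.12023 + 0.00087096) = 1/1.1211 = 0.8920; α₂ = α₁·K2/[H⁺] = 0.0007769
α₁ + 2α₂ = 0.8935
CA = 0.8935 × 3.60 = 3.22 mmol/L

CA = 3.22 mmol/L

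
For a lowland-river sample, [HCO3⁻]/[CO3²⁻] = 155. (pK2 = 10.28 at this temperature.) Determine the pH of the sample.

pH = 8.09

From K2 = [H⁺][CO3²⁻]/[HCO3⁻]:  pH = pK2 − log₁₀([HCO3⁻]/[CO3²⁻])
log₁₀(155) = +2.190
pH = 10.28 − (+2.190) = 8.09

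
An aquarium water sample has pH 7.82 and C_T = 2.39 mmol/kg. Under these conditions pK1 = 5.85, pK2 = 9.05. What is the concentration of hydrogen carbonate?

α₁ = 1 / (1 + [H⁺]/K1 + K2/[H⁺]) = 1 / (1 + 10^-1.97 + 10^-1.23)
   = 1 / (1 + 0.010715 + 0.058884) = 1/1.0696 = 0.9349
[HCO3⁻] = α₁ × DIC = 0.9349 × 2.39 = 2.23 mmol/kg

[HCO3⁻] = 2.23 mmol/kg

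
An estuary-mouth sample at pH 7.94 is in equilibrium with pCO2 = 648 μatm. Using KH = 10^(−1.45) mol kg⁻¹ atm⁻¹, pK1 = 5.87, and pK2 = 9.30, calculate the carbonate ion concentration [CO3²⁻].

[CO3²⁻] = 0.118 mmol/kg

[CO2*] = KH · pCO2 = 10^(−1.45) × 648×10^-6 = 2.299×10^-5 mol/kg
α₀ = 1/(1 + K1/[H⁺] + K1K2/[H⁺]²) = 1/(1 + 10^+2.07 + 10^+0.71) = 0.008089
DIC = [CO2*]/α₀ = 2.299×10^-5 / 0.008089 = 2.842 mmol/kg
[CO3²⁻] = α₂·DIC; α₂ = 0.04149, so [CO3²⁻] = 0.04149 × 2.842 = 0.118 mmol/kg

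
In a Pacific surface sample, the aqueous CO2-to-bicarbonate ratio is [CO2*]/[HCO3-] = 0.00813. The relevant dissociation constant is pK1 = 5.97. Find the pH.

From K1 = [H⁺][HCO3-]/[CO2*]:  pH = pK1 − log₁₀([CO2*]/[HCO3-])
log₁₀(0.00813) = -2.090
pH = 5.97 − (-2.090) = 8.06

pH = 8.06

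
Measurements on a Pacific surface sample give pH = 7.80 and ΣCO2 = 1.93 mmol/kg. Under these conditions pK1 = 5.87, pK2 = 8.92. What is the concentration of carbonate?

[CO3²⁻] = 0.135 mmol/kg

α₂ = 1 / (1 + [H⁺]/K2 + [H⁺]²/(K1K2)) = 1 / (1 + 10^+1.12 + 10^-0.81)
   = 1 / (1 + 13.183 + 0.15488) = 1/14.337 = 0.06975
[CO3²⁻] = α₂ × DIC = 0.06975 × 1.93 = 0.135 mmol/kg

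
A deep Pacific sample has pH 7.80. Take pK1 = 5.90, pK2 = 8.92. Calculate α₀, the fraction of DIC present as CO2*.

α₀ = 0.0116

α₀ = 1 / (1 + K1/[H⁺] + K1K2/[H⁺]²) = 1 / (1 + 10^+1.90 + 10^+0.78)
   = 1 / (1 + 79.433 + 6.0256) = 1/86.458 = 0.01157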